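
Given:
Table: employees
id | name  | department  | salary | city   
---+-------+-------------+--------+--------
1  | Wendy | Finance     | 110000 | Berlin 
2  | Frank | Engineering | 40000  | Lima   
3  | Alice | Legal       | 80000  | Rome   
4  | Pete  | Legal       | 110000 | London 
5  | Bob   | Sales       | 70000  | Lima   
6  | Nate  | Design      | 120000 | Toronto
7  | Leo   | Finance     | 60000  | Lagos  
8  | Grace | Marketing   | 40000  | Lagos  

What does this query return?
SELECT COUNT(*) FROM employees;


COUNT(*) counts all rows

8


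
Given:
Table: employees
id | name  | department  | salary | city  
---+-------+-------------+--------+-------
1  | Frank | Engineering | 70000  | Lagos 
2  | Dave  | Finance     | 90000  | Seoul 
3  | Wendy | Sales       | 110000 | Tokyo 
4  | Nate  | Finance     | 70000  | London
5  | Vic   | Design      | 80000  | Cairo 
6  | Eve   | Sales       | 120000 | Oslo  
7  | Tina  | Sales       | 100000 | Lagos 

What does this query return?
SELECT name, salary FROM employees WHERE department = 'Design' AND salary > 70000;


Filtering: department = 'Design' AND salary > 70000
Matching: 1 rows

1 rows:
Vic, 80000


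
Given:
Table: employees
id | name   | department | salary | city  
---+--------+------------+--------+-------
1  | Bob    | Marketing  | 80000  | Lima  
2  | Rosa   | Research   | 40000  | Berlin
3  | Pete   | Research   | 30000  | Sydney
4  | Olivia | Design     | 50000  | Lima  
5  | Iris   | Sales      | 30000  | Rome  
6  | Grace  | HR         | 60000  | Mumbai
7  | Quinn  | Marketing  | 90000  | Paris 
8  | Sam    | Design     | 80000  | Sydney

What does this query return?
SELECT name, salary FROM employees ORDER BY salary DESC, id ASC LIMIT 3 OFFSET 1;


Sort by salary DESC (id ASC tiebreak), then skip 1 and take 3
Rows 2 through 4

3 rows:
Bob, 80000
Sam, 80000
Grace, 60000


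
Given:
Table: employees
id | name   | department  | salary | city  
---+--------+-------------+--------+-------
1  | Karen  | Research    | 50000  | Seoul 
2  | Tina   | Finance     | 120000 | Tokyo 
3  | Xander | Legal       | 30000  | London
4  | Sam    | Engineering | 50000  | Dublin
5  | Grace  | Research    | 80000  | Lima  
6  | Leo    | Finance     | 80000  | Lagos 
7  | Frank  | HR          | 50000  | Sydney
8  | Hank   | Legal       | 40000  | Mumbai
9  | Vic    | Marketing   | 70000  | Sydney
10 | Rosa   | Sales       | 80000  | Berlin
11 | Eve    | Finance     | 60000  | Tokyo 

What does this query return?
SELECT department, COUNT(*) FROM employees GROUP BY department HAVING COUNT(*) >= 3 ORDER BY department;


Groups with count >= 3:
  Finance: 3 -> PASS
  Engineering: 1 -> filtered out
  HR: 1 -> filtered out
  Legal: 2 -> filtered out
  Marketing: 1 -> filtered out
  Research: 2 -> filtered out
  Sales: 1 -> filtered out


1 groups:
Finance, 3


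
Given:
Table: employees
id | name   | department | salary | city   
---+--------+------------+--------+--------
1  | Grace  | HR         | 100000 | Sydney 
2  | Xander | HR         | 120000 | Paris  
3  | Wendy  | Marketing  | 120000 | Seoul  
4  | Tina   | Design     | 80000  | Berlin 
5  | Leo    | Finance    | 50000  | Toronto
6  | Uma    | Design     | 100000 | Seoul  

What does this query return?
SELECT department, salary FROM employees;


Projecting columns: department, salary

6 rows:
HR, 100000
HR, 120000
Marketing, 120000
Design, 80000
Finance, 50000
Design, 100000


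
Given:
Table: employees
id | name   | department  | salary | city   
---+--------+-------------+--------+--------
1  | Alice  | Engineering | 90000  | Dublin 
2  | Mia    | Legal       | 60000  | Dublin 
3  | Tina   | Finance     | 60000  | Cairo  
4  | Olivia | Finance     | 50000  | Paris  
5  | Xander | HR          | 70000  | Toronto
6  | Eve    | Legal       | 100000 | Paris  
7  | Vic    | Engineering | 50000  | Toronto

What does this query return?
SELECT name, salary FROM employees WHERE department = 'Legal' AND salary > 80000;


Filtering: department = 'Legal' AND salary > 80000
Matching: 1 rows

1 rows:
Eve, 100000


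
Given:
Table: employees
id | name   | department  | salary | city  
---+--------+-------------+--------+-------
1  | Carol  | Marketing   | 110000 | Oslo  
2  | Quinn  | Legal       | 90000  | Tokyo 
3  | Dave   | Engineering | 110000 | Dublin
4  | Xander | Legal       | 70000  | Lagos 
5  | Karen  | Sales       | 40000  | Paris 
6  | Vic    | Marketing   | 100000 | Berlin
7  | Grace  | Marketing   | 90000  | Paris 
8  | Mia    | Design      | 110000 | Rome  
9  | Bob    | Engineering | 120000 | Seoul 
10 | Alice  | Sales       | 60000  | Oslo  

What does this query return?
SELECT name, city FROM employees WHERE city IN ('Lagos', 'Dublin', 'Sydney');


Filtering: city IN ('Lagos', 'Dublin', 'Sydney')
Matching: 2 rows

2 rows:
Dave, Dublin
Xander, Lagos


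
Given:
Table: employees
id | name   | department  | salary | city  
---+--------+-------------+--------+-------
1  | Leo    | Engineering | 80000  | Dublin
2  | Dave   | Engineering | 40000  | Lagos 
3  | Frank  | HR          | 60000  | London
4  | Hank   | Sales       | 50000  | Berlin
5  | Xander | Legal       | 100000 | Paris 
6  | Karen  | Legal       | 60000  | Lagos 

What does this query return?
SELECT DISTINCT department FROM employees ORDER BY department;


All 'department' values (row order): Engineering, Engineering, HR, Sales, Legal, Legal
Removing duplicates leaves 4 unique value(s).

4 values:
Engineering
HR
Legal
Sales


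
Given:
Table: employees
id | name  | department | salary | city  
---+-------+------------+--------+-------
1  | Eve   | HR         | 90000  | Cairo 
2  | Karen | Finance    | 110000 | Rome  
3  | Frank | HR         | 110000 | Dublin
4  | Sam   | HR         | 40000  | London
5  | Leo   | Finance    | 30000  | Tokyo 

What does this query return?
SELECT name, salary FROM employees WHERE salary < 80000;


Filtering: salary < 80000
Matching: 2 rows

2 rows:
Sam, 40000
Leo, 30000


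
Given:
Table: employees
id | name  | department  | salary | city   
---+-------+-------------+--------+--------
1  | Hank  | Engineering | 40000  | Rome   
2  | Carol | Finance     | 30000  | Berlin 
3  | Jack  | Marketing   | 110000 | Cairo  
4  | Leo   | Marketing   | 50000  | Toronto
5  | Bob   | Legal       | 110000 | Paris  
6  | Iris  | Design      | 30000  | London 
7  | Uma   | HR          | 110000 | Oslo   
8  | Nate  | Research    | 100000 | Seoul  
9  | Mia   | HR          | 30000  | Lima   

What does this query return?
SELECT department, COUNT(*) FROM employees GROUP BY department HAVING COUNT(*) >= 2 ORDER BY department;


Groups with count >= 2:
  HR: 2 -> PASS
  Marketing: 2 -> PASS
  Design: 1 -> filtered out
  Engineering: 1 -> filtered out
  Finance: 1 -> filtered out
  Legal: 1 -> filtered out
  Research: 1 -> filtered out


2 groups:
HR, 2
Marketing, 2


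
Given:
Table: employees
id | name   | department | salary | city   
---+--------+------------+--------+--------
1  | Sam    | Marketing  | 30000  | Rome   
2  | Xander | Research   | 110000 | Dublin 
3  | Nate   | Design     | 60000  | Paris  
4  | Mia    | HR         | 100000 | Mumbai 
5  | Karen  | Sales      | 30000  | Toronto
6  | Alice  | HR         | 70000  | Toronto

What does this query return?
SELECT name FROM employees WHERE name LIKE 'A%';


LIKE 'A%' matches names starting with 'A'
Matching: 1

1 rows:
Alice


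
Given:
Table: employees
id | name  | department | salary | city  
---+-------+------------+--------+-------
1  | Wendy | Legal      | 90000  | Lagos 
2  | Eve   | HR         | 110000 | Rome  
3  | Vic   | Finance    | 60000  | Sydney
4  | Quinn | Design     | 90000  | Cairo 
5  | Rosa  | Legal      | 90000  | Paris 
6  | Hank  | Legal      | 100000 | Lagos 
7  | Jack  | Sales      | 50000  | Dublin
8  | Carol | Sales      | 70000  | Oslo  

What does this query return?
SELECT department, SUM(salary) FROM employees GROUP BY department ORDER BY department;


Summing salary within each department:
  Design: 90000 = 90000
  Finance: 60000 = 60000
  HR: 110000 = 110000
  Legal: 90000 + 90000 + 100000 = 280000
  Sales: 50000 + 70000 = 120000


5 groups:
Design, 90000
Finance, 60000
HR, 110000
Legal, 280000
Sales, 120000


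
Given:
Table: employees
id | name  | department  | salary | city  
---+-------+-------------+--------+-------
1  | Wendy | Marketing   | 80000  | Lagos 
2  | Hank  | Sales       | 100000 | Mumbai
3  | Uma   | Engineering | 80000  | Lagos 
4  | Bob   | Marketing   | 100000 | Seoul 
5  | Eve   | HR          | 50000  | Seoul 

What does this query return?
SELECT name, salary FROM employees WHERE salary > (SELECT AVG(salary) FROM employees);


Subquery: AVG(salary) = 82000.0
Filtering: salary > 82000.0
  Hank (100000) -> MATCH
  Bob (100000) -> MATCH


2 rows:
Hank, 100000
Bob, 100000


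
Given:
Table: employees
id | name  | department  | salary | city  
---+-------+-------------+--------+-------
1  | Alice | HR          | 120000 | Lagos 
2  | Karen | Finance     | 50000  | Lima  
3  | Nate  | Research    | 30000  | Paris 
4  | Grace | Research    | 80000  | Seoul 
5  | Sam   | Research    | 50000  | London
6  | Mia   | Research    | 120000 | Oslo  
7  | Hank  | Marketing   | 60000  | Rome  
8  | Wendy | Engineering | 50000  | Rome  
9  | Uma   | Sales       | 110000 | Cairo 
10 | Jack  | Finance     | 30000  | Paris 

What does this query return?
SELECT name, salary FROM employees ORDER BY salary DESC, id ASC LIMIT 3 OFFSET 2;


Sort by salary DESC (id ASC tiebreak), then skip 2 and take 3
Rows 3 through 5

3 rows:
Uma, 110000
Grace, 80000
Hank, 60000


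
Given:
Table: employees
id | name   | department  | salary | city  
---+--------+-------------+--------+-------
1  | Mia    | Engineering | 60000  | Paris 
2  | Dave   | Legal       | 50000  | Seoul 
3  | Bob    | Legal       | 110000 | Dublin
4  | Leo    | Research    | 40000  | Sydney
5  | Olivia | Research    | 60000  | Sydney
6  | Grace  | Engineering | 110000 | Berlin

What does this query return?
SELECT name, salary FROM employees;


Projecting columns: name, salary

6 rows:
Mia, 60000
Dave, 50000
Bob, 110000
Leo, 40000
Olivia, 60000
Grace, 110000


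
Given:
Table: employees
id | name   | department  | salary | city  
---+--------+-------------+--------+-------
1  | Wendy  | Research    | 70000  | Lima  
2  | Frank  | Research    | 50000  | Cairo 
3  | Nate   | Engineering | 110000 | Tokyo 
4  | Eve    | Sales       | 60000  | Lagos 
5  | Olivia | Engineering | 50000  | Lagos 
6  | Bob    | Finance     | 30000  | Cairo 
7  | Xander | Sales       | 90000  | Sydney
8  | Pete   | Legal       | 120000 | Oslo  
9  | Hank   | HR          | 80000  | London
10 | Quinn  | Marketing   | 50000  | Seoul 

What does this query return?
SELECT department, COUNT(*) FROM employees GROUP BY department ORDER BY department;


Assigning each row to its department group:
  Wendy -> Research
  Frank -> Research
  Nate -> Engineering
  Eve -> Sales
  Olivia -> Engineering
  Bob -> Finance
  Xander -> Sales
  Pete -> Legal
  Hank -> HR
  Quinn -> Marketing


7 groups:
Engineering, 2
Finance, 1
HR, 1
Legal, 1
Marketing, 1
Research, 2
Sales, 2


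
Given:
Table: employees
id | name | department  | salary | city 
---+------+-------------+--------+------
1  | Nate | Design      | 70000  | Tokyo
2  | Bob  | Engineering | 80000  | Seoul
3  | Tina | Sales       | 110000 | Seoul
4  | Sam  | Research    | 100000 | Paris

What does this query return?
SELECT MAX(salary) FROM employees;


Salaries: 70000, 80000, 110000, 100000
MAX = 110000

110000


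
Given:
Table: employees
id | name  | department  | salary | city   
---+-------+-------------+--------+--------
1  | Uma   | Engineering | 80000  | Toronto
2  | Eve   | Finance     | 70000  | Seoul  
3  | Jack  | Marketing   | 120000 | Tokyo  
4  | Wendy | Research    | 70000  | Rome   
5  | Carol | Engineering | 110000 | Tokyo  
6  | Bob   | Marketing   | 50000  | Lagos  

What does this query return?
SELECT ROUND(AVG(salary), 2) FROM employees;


SUM(salary) = 500000
COUNT = 6
ROUND(AVG, 2) = ROUND(500000 / 6, 2) = 83333.33

83333.33


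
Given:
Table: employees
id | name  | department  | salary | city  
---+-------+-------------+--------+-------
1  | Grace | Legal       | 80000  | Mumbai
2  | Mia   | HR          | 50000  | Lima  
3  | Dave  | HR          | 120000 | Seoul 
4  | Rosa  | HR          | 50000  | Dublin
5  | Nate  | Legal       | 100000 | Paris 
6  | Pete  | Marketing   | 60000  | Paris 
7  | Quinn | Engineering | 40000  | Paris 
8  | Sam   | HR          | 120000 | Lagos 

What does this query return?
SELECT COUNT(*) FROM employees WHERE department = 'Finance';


Counting rows where department = 'Finance'


0


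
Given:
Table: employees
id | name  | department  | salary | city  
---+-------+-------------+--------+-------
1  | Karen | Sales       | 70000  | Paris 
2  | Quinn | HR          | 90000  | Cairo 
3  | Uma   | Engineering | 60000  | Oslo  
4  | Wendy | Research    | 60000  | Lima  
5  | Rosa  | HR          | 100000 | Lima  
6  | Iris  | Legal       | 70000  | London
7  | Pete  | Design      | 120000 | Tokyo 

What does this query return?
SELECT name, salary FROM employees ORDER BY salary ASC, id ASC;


Sorting by salary ASC, then id ASC for ties

7 rows:
Uma, 60000
Wendy, 60000
Karen, 70000
Iris, 70000
Quinn, 90000
Rosa, 100000
Pete, 120000


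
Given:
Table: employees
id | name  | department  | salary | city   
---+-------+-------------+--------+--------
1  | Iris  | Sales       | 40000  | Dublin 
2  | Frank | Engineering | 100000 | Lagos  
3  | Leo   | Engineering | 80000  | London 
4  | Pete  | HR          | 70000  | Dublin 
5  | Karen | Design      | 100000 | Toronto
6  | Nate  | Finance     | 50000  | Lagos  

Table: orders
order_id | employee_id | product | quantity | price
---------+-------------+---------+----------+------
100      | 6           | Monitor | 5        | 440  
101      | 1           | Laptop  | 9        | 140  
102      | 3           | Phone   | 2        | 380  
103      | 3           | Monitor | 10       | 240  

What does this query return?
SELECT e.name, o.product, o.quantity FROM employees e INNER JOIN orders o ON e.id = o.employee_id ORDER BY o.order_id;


Joining employees.id = orders.employee_id:
  employee Nate (id=6) -> order Monitor
  employee Iris (id=1) -> order Laptop
  employee Leo (id=3) -> order Phone
  employee Leo (id=3) -> order Monitor


4 rows:
Nate, Monitor, 5
Iris, Laptop, 9
Leo, Phone, 2
Leo, Monitor, 10


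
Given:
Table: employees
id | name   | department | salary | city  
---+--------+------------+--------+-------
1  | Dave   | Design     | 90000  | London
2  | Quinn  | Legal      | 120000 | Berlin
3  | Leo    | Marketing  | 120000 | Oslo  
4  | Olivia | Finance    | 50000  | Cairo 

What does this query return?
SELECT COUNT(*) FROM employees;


COUNT(*) counts all rows

4


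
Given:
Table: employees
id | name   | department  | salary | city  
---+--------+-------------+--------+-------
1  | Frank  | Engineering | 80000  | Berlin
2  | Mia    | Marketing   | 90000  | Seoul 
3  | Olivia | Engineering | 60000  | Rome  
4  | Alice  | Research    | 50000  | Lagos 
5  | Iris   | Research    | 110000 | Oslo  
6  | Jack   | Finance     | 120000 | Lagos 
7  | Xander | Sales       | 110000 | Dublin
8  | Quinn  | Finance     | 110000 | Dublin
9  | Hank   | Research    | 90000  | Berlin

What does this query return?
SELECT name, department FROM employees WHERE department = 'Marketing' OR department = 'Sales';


Filtering: department = 'Marketing' OR 'Sales'
Matching: 2 rows

2 rows:
Mia, Marketing
Xander, Sales


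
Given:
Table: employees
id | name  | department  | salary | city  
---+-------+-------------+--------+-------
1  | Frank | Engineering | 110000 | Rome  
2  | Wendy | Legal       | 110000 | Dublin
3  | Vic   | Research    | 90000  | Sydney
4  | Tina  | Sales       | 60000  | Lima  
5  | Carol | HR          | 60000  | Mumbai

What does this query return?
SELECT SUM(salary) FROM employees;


SUM(salary) = 110000 + 110000 + 90000 + 60000 + 60000 = 430000

430000


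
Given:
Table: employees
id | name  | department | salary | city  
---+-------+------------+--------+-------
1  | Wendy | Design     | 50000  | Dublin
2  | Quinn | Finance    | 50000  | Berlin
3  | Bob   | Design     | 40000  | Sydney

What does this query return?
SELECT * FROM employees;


SELECT * returns all 3 rows with all columns

3 rows:
1, Wendy, Design, 50000, Dublin
2, Quinn, Finance, 50000, Berlin
3, Bob, Design, 40000, Sydney


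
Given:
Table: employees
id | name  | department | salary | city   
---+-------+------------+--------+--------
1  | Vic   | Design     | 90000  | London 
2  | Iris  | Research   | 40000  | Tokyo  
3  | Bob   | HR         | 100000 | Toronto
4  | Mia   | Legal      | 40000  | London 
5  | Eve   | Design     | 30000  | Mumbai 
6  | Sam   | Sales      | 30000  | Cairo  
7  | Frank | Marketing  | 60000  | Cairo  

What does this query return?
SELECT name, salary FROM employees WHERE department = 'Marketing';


Filtering: department = 'Marketing'
Matching rows: 1

1 rows:
Frank, 60000


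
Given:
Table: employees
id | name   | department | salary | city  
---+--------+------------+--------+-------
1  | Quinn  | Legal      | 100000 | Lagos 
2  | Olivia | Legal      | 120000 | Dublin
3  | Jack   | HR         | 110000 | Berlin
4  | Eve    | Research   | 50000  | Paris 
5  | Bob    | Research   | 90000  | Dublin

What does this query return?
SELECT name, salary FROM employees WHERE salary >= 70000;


Filtering: salary >= 70000
Matching: 4 rows

4 rows:
Quinn, 100000
Olivia, 120000
Jack, 110000
Bob, 90000


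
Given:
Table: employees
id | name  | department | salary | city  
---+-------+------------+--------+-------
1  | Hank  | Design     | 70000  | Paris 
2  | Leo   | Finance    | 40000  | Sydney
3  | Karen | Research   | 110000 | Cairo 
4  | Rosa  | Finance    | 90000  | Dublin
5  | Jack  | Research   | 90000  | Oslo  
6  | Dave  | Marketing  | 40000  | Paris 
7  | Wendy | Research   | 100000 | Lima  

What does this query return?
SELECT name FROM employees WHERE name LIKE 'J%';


LIKE 'J%' matches names starting with 'J'
Matching: 1

1 rows:
Jack


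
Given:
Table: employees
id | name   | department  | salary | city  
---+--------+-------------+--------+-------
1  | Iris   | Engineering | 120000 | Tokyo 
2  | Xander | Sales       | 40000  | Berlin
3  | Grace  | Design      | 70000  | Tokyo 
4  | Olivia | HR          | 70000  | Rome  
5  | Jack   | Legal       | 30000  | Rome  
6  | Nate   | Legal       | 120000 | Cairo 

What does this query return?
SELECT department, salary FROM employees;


Projecting columns: department, salary

6 rows:
Engineering, 120000
Sales, 40000
Design, 70000
HR, 70000
Legal, 30000
Legal, 120000


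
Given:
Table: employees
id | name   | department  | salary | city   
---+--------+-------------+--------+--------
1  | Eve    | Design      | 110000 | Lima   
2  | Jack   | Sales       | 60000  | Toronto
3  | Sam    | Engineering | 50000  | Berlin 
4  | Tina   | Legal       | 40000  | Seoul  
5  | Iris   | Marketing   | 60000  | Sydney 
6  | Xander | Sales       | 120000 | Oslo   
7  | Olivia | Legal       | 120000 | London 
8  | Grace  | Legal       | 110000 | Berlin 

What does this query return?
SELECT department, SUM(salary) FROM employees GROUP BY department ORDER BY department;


Summing salary within each department:
  Design: 110000 = 110000
  Engineering: 50000 = 50000
  Legal: 40000 + 120000 + 110000 = 270000
  Marketing: 60000 = 60000
  Sales: 60000 + 120000 = 180000


5 groups:
Design, 110000
Engineering, 50000
Legal, 270000
Marketing, 60000
Sales, 180000


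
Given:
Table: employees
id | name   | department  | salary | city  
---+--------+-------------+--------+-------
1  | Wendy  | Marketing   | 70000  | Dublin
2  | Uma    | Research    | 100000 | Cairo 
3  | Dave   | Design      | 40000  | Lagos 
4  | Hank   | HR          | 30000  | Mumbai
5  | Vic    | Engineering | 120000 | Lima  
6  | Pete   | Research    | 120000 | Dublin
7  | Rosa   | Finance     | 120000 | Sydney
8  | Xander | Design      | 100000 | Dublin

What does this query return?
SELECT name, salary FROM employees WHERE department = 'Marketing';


Filtering: department = 'Marketing'
Matching rows: 1

1 rows:
Wendy, 70000


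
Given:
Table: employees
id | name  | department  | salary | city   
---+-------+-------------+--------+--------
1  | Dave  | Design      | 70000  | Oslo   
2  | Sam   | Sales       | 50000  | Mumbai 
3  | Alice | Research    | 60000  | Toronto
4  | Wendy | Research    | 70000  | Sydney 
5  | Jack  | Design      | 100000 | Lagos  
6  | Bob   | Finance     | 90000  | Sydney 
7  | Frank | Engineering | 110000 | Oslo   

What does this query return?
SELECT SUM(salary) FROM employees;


SUM(salary) = 70000 + 50000 + 60000 + 70000 + 100000 + 90000 + 110000 = 550000

550000


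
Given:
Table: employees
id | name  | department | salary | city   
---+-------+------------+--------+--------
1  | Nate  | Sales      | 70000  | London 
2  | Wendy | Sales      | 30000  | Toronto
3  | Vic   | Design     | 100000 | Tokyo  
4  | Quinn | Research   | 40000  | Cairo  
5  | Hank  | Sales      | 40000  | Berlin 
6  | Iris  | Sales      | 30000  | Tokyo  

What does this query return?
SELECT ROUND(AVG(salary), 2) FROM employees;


SUM(salary) = 310000
COUNT = 6
ROUND(AVG, 2) = ROUND(310000 / 6, 2) = 51666.67

51666.67


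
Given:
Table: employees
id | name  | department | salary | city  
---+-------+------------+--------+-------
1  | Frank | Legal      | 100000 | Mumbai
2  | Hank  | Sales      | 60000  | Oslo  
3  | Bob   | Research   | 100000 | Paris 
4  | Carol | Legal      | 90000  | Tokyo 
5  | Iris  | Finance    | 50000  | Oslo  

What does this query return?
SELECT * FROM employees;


SELECT * returns all 5 rows with all columns

5 rows:
1, Frank, Legal, 100000, Mumbai
2, Hank, Sales, 60000, Oslo
3, Bob, Research, 100000, Paris
4, Carol, Legal, 90000, Tokyo
5, Iris, Finance, 50000, Oslo


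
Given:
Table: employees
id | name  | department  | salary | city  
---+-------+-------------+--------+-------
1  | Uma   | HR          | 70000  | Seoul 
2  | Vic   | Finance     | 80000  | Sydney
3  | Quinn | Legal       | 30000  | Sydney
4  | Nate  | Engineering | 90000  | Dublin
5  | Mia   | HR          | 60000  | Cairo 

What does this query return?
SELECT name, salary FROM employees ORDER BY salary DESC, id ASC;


Sorting by salary DESC, then id ASC for ties

5 rows:
Nate, 90000
Vic, 80000
Uma, 70000
Mia, 60000
Quinn, 30000


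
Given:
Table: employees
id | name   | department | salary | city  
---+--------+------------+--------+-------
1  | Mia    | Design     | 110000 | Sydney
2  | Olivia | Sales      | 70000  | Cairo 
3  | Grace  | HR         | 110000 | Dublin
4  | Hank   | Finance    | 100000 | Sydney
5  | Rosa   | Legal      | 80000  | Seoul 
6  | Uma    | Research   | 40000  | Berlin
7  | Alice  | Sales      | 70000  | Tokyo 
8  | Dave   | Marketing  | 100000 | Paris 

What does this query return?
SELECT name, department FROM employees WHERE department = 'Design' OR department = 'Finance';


Filtering: department = 'Design' OR 'Finance'
Matching: 2 rows

2 rows:
Mia, Design
Hank, Finance


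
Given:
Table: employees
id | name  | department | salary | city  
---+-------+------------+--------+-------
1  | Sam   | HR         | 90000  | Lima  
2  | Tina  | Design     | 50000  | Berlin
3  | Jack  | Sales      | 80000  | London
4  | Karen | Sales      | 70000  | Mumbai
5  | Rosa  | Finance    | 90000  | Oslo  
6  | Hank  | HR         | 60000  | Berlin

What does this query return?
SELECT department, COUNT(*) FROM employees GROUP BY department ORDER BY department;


Assigning each row to its department group:
  Sam -> HR
  Tina -> Design
  Jack -> Sales
  Karen -> Sales
  Rosa -> Finance
  Hank -> HR


4 groups:
Design, 1
Finance, 1
HR, 2
Sales, 2


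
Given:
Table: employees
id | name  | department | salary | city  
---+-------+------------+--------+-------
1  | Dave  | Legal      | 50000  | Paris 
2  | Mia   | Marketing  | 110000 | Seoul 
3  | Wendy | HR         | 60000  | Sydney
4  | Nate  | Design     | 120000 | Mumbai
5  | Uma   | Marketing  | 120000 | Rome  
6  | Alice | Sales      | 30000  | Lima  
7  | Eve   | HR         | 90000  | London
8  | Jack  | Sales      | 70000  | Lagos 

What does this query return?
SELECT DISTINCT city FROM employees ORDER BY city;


All 'city' values (row order): Paris, Seoul, Sydney, Mumbai, Rome, Lima, London, Lagos
Removing duplicates leaves 8 unique value(s).

8 values:
Lagos
Lima
London
Mumbai
Paris
Rome
Seoul
Sydney


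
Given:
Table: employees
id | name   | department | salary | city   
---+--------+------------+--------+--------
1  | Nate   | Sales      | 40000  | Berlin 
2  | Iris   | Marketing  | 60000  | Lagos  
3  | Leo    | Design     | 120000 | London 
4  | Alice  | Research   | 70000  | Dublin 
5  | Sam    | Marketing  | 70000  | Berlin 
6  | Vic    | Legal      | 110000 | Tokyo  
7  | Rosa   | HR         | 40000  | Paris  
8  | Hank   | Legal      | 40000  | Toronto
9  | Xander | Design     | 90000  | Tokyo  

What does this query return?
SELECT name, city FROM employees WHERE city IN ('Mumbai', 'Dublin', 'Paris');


Filtering: city IN ('Mumbai', 'Dublin', 'Paris')
Matching: 2 rows

2 rows:
Alice, Dublin
Rosa, Paris


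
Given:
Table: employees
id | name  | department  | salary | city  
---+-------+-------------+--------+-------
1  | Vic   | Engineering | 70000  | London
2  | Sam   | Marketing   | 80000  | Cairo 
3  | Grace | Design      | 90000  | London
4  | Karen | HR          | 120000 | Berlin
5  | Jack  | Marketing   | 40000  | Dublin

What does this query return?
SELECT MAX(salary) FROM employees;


Salaries: 70000, 80000, 90000, 120000, 40000
MAX = 120000

120000


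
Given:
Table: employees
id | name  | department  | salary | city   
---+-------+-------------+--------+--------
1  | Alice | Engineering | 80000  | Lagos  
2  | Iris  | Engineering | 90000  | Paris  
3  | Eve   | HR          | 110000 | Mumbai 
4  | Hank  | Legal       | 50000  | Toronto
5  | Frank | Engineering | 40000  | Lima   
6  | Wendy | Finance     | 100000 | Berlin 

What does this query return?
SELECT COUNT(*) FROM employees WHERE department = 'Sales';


Counting rows where department = 'Sales'


0


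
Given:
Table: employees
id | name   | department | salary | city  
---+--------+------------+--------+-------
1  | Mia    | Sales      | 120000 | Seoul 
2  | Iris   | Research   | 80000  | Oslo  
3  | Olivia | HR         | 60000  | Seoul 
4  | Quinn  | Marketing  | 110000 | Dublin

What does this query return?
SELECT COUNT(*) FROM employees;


COUNT(*) counts all rows

4


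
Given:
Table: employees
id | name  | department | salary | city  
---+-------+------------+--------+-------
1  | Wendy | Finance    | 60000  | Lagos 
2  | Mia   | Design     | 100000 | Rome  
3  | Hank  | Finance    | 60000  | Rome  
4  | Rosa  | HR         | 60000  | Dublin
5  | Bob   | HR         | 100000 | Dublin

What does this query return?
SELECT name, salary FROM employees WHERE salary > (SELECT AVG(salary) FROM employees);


Subquery: AVG(salary) = 76000.0
Filtering: salary > 76000.0
  Mia (100000) -> MATCH
  Bob (100000) -> MATCH


2 rows:
Mia, 100000
Bob, 100000


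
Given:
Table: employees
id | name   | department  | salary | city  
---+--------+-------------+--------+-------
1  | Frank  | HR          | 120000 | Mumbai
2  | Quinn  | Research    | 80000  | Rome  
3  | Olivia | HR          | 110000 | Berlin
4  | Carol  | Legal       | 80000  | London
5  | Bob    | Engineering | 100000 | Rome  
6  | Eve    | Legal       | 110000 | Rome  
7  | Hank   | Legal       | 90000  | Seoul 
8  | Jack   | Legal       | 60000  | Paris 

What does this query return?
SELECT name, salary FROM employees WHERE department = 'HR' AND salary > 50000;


Filtering: department = 'HR' AND salary > 50000
Matching: 2 rows

2 rows:
Frank, 120000
Olivia, 110000


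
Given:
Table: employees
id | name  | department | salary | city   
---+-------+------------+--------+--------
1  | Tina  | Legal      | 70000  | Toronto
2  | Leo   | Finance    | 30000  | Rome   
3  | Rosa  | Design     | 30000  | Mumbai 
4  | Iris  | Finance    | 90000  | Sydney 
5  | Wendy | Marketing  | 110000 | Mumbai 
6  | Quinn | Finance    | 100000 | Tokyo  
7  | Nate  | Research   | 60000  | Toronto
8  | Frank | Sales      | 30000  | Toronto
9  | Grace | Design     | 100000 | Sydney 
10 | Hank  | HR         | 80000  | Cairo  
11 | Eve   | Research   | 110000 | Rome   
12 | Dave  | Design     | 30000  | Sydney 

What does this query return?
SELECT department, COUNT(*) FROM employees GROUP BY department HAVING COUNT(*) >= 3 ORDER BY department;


Groups with count >= 3:
  Design: 3 -> PASS
  Finance: 3 -> PASS
  HR: 1 -> filtered out
  Legal: 1 -> filtered out
  Marketing: 1 -> filtered out
  Research: 2 -> filtered out
  Sales: 1 -> filtered out


2 groups:
Design, 3
Finance, 3


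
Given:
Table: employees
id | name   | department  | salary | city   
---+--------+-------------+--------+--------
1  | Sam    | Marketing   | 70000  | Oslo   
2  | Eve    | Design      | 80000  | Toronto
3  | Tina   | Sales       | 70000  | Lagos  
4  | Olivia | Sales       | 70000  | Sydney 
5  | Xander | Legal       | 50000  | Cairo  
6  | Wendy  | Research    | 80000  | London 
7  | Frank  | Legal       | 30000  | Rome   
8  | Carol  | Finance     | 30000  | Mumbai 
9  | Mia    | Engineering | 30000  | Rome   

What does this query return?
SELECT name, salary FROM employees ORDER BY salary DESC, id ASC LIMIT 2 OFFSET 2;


Sort by salary DESC (id ASC tiebreak), then skip 2 and take 2
Rows 3 through 4

2 rows:
Sam, 70000
Tina, 70000


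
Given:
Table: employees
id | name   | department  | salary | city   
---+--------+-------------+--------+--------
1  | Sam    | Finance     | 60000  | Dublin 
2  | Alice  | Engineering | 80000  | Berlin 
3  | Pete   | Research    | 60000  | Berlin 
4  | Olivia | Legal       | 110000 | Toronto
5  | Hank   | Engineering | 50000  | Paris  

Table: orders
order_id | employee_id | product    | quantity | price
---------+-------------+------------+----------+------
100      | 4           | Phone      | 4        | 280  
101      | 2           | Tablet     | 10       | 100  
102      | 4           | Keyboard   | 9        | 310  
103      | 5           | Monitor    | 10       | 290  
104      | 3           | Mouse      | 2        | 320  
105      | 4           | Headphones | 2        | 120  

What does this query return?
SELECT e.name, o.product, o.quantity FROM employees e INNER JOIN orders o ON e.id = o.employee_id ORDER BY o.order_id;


Joining employees.id = orders.employee_id:
  employee Olivia (id=4) -> order Phone
  employee Alice (id=2) -> order Tablet
  employee Olivia (id=4) -> order Keyboard
  employee Hank (id=5) -> order Monitor
  employee Pete (id=3) -> order Mouse
  employee Olivia (id=4) -> order Headphones


6 rows:
Olivia, Phone, 4
Alice, Tablet, 10
Olivia, Keyboard, 9
Hank, Monitor, 10
Pete, Mouse, 2
Olivia, Headphones, 2


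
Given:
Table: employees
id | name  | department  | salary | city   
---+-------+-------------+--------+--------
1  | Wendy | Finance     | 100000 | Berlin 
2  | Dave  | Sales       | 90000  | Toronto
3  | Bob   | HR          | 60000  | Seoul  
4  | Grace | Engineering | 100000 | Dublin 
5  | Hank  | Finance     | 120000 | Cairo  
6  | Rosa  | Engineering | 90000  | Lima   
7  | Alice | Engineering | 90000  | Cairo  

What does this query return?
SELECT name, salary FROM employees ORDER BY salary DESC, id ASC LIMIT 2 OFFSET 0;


Sort by salary DESC (id ASC tiebreak), then skip 0 and take 2
Rows 1 through 2

2 rows:
Hank, 120000
Wendy, 100000


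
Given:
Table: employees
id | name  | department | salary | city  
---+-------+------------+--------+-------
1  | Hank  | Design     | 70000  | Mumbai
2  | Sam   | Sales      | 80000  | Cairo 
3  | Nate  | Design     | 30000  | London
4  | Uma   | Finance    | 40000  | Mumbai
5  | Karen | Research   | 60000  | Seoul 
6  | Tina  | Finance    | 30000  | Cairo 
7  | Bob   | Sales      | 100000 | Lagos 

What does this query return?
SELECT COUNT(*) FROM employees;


COUNT(*) counts all rows

7


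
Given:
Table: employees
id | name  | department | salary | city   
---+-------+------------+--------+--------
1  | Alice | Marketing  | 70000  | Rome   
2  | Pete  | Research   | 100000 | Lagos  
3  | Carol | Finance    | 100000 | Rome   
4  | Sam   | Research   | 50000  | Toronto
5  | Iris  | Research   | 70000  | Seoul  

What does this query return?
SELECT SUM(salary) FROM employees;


SUM(salary) = 70000 + 100000 + 100000 + 50000 + 70000 = 390000

390000


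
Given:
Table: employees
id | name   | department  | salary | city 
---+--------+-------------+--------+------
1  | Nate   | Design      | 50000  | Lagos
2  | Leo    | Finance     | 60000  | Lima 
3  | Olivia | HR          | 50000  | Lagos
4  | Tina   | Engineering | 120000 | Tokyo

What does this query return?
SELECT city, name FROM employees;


Projecting columns: city, name

4 rows:
Lagos, Nate
Lima, Leo
Lagos, Olivia
Tokyo, Tina


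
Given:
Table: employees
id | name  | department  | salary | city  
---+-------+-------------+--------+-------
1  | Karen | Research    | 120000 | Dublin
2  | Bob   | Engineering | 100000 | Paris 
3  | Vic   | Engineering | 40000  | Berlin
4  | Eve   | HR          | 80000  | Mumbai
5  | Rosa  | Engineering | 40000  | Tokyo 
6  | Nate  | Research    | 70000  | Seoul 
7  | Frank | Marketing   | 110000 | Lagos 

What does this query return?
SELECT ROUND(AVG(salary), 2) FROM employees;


SUM(salary) = 560000
COUNT = 7
ROUND(AVG, 2) = ROUND(560000 / 7, 2) = 80000.0

80000.0


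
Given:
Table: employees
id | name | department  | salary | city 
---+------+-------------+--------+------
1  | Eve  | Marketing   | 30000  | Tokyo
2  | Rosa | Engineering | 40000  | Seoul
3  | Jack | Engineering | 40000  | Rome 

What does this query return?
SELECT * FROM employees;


SELECT * returns all 3 rows with all columns

3 rows:
1, Eve, Marketing, 30000, Tokyo
2, Rosa, Engineering, 40000, Seoul
3, Jack, Engineering, 40000, Rome


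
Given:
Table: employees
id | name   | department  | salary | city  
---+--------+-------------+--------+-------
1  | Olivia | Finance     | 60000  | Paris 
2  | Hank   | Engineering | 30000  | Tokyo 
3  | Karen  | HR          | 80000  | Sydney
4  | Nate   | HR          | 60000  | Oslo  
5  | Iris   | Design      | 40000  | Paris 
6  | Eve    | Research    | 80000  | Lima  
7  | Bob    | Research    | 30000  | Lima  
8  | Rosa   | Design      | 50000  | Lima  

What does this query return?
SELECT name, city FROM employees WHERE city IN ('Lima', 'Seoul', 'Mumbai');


Filtering: city IN ('Lima', 'Seoul', 'Mumbai')
Matching: 3 rows

3 rows:
Eve, Lima
Bob, Lima
Rosa, Lima


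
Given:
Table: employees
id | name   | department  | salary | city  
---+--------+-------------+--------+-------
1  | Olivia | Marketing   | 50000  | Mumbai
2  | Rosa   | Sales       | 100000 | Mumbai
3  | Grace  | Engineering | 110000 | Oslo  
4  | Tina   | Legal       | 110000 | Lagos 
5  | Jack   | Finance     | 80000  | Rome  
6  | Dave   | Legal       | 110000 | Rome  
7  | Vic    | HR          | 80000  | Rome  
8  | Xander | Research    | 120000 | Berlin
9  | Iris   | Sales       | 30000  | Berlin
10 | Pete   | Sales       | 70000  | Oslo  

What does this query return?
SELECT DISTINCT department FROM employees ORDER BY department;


All 'department' values (row order): Marketing, Sales, Engineering, Legal, Finance, Legal, HR, Research, Sales, Sales
Removing duplicates leaves 7 unique value(s).

7 values:
Engineering
Finance
HR
Legal
Marketing
Research
Sales


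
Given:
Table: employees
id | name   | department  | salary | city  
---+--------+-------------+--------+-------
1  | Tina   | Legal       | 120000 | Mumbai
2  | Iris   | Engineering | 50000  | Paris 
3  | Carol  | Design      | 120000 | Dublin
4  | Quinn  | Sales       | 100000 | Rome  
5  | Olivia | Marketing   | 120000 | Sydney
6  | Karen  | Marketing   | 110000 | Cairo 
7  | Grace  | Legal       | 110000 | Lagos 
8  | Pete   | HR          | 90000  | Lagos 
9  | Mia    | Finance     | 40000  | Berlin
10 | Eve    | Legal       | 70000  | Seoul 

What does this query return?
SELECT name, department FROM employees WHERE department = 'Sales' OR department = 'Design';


Filtering: department = 'Sales' OR 'Design'
Matching: 2 rows

2 rows:
Carol, Design
Quinn, Sales


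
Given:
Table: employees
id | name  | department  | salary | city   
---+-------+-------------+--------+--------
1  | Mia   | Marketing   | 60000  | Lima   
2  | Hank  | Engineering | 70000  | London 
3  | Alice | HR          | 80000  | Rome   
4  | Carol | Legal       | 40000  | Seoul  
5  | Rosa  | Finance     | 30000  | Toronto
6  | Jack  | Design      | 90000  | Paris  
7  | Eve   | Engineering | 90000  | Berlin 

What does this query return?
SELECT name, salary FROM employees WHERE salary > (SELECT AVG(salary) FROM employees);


Subquery: AVG(salary) = 65714.29
Filtering: salary > 65714.29
  Hank (70000) -> MATCH
  Alice (80000) -> MATCH
  Jack (90000) -> MATCH
  Eve (90000) -> MATCH


4 rows:
Hank, 70000
Alice, 80000
Jack, 90000
Eve, 90000


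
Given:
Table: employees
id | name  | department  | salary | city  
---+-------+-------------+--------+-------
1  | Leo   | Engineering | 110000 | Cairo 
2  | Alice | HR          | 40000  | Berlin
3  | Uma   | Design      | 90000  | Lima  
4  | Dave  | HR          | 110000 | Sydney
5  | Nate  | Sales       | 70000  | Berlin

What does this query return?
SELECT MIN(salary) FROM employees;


Salaries: 110000, 40000, 90000, 110000, 70000
MIN = 40000

40000


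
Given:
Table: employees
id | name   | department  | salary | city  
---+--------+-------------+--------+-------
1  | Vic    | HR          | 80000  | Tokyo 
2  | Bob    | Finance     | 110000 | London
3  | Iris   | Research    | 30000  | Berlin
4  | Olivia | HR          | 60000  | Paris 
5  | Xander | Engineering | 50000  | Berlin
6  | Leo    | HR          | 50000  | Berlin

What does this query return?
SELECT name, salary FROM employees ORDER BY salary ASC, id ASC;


Sorting by salary ASC, then id ASC for ties

6 rows:
Iris, 30000
Xander, 50000
Leo, 50000
Olivia, 60000
Vic, 80000
Bob, 110000


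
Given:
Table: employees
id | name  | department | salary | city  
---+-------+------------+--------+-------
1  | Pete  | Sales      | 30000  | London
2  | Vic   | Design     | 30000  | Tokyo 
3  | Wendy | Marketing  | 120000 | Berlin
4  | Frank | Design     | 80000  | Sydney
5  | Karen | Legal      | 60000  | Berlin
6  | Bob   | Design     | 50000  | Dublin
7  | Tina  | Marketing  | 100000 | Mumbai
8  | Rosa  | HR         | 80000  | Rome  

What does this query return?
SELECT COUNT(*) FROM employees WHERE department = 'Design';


Counting rows where department = 'Design'
  Vic -> MATCH
  Frank -> MATCH
  Bob -> MATCH


3


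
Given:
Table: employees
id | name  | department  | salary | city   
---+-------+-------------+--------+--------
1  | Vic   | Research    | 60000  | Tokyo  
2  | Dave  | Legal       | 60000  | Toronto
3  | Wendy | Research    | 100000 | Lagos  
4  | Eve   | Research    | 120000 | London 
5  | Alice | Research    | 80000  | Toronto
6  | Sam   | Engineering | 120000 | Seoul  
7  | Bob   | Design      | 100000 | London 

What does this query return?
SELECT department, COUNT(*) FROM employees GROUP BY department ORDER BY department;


Assigning each row to its department group:
  Vic -> Research
  Dave -> Legal
  Wendy -> Research
  Eve -> Research
  Alice -> Research
  Sam -> Engineering
  Bob -> Design


4 groups:
Design, 1
Engineering, 1
Legal, 1
Research, 4


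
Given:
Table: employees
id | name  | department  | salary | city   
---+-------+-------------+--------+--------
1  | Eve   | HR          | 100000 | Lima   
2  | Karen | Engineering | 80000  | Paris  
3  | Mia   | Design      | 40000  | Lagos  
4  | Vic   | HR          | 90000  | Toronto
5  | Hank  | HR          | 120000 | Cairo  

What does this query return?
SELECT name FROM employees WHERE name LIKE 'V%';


LIKE 'V%' matches names starting with 'V'
Matching: 1

1 rows:
Vic
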